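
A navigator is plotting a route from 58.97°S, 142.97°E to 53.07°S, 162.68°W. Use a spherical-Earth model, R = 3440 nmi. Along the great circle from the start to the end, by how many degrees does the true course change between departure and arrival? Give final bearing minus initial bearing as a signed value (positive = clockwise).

-46.2°

Initial bearing θ₁ = atan2(sin Δλ cos φ₂, cos φ₁ sin φ₂ − sin φ₁ cos φ₂ cos Δλ) = 102.92°
Final bearing θ₂ = (initial bearing from the destination back to the start) + 180° = 56.74°
Δθ = θ₂ − θ₁ = -46.2°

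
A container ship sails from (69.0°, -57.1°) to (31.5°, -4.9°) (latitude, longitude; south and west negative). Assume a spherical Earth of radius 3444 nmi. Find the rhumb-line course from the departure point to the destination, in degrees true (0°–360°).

140.5°

Δψ = ln[tan(π/4+φ₂/2)/tan(π/4+φ₁/2)] = -1.1058
Δλ = +0.9111 rad (taken the short way round)
course = atan2(Δλ, Δψ) = 140.52°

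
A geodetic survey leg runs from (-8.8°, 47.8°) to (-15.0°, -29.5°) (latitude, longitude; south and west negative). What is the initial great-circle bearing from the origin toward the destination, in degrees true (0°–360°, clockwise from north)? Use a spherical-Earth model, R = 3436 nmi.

θ = atan2( sin Δλ·cos φ₂ ,  cos φ₁ sin φ₂ − sin φ₁ cos φ₂ cos Δλ )
  = atan2(-0.9423, -0.2233) = 256.67°

256.7°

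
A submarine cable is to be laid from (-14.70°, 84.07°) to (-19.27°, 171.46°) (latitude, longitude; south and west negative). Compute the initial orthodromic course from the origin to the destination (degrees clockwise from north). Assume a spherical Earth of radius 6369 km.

θ = atan2( sin Δλ·cos φ₂ ,  cos φ₁ sin φ₂ − sin φ₁ cos φ₂ cos Δλ )
  = atan2(+0.9430, -0.3083) = 108.11°

108.1°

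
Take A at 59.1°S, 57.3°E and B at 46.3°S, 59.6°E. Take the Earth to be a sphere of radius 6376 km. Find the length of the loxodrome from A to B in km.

Δψ = ln[tan(π/4+φ₂/2)/tan(π/4+φ₁/2)] = +0.3721;  Δφ = +0.2234 rad,  Δλ = +0.0401 rad
q = Δφ/Δψ = 0.6003
d = R·√(Δφ² + q²Δλ²) = 6376·0.22470 = 1433 km

1433 km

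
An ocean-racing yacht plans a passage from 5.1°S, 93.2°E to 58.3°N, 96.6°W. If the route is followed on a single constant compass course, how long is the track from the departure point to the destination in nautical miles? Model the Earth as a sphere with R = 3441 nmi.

Δψ = ln[tan(π/4+φ₂/2)/tan(π/4+φ₁/2)] = +1.3482;  Δφ = +1.1065 rad,  Δλ = +2.9706 rad
q = Δφ/Δψ = 0.8207
d = R·√(Δφ² + q²Δλ²) = 3441·2.67742 = 9213 nmi

9213 nmi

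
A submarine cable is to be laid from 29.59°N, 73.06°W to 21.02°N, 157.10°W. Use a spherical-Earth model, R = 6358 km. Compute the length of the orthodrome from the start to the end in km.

cos σ = sin φ₁ sin φ₂ + cos φ₁ cos φ₂ cos Δλ
      = sin(29.59°)sin(21.02°) + cos(29.59°)cos(21.02°)cos(-84.04°) = 0.2614
σ = 74.847° → d = Rσ = 6358·1.30632 = 8306 km

8306 km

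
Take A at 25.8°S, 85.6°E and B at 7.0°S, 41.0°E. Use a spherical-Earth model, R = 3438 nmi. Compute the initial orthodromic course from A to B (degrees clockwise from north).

285.8°

θ = atan2( sin Δλ·cos φ₂ ,  cos φ₁ sin φ₂ − sin φ₁ cos φ₂ cos Δλ )
  = atan2(-0.6969, +0.1979) = 285.85°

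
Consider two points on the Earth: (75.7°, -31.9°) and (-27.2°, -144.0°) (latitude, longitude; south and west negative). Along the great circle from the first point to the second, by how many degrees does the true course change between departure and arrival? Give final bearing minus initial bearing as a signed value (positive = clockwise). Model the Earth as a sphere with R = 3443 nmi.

-88.8°

Initial bearing θ₁ = atan2(sin Δλ cos φ₂, cos φ₁ sin φ₂ − sin φ₁ cos φ₂ cos Δλ) = 284.38°
Final bearing θ₂ = (initial bearing from the destination back to the start) + 180° = 195.60°
Δθ = θ₂ − θ₁ = -88.8°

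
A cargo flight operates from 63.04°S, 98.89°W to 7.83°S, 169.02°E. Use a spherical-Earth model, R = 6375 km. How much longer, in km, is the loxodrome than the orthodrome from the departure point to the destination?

465 km

Great circle: cos σ = sin φ₁ sin φ₂ + cos φ₁ cos φ₂ cos Δλ,  σ = 1.4656 rad → d_gc = 9342.9 km
Rhumb line: Δψ = +1.2912, q = Δφ/Δψ = 0.7463, d_rh = R√(Δφ²+q²Δλ²) = 9808.3 km
Excess = 9808.3 − 9342.9 = 465.4 ≈ 465 km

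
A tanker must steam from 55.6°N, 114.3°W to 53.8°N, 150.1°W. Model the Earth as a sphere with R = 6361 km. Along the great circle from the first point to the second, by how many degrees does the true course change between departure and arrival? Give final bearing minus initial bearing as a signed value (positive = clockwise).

Initial bearing θ₁ = atan2(sin Δλ cos φ₂, cos φ₁ sin φ₂ − sin φ₁ cos φ₂ cos Δλ) = 279.96°
Final bearing θ₂ = (initial bearing from the destination back to the start) + 180° = 250.42°
Δθ = θ₂ − θ₁ = -29.5°

-29.5°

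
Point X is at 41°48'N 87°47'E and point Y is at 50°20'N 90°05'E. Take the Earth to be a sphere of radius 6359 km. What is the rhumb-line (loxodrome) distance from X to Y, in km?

963 km

Δψ = ln[tan(π/4+φ₂/2)/tan(π/4+φ₁/2)] = +0.2153;  Δφ = +0.1489 rad,  Δλ = +0.0401 rad
q = Δφ/Δψ = 0.6918
d = R·√(Δφ² + q²Δλ²) = 6359·0.15150 = 963 km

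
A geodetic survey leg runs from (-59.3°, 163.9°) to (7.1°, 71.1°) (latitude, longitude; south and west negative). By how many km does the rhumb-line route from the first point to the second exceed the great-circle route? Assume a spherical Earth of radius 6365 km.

368 km

Great circle: cos σ = sin φ₁ sin φ₂ + cos φ₁ cos φ₂ cos Δλ,  σ = 1.7022 rad → d_gc = 10834.5 km
Rhumb line: Δψ = +1.4170, q = Δφ/Δψ = 0.8178, d_rh = R√(Δφ²+q²Δλ²) = 11202.6 km
Excess = 11202.6 − 10834.5 = 368.1 ≈ 368 km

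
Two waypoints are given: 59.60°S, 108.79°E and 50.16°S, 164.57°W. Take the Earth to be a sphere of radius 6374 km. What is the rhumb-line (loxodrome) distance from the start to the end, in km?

5612 km

Rhumb course C = atan2(Δλ, Δψ) with Δψ = ln[tan(π/4+φ₂/2)/tan(π/4+φ₁/2)] = +0.2880, Δλ = +1.5122 → C = 79.22°
d = R·|Δφ| / |cos C| = 6374·0.16476 / 0.18712 = 5612 km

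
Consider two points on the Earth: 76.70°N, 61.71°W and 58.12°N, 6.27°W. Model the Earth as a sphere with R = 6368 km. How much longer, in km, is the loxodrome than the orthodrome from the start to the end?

Great circle: cos σ = sin φ₁ sin φ₂ + cos φ₁ cos φ₂ cos Δλ,  σ = 0.4617 rad → d_gc = 2940.0 km
Rhumb line: Δψ = -0.8960, q = Δφ/Δψ = 0.3619, d_rh = R√(Δφ²+q²Δλ²) = 3039.4 km
Excess = 3039.4 − 2940.0 = 99.4 ≈ 99 km

99 km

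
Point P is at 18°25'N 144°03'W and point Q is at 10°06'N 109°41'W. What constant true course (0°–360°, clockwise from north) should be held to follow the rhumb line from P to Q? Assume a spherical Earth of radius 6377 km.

Meridional parts: M(φ₁)=+0.3271, M(φ₂)=+0.1772 → ΔM = -0.1499;  Δλ = +0.5998 rad
tan C = Δλ / ΔM = -4.0010 → C = 104.03°

104.0°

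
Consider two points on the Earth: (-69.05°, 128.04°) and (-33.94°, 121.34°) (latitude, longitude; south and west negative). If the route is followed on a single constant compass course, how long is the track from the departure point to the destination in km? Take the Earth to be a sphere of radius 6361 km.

Δψ = ln[tan(π/4+φ₂/2)/tan(π/4+φ₁/2)] = +1.0576;  Δφ = +0.6128 rad,  Δλ = -0.1169 rad
q = Δφ/Δψ = 0.5794
d = R·√(Δφ² + q²Δλ²) = 6361·0.61652 = 3922 km

3922 km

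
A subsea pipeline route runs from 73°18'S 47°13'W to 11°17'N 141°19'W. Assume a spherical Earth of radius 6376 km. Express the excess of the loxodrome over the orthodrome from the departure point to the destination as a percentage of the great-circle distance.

5.0%

Great circle: σ = 1.7799 rad → d_gc = Rσ = 11348.5 km
Rhumb: Δφ = +1.4763, Δλ = -1.6424, Δψ = +2.1171, q = Δφ/Δψ = 0.6973 → d_rh = R√(Δφ²+q²Δλ²) = 11912.9 km
Excess = (11912.9 − 11348.5) / 11348.5 = 564.4 / 11348.5 = 4.97% ≈ 5.0%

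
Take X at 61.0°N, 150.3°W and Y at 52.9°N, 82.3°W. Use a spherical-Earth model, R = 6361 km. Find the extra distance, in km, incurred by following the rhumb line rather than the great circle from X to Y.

Great circle: cos σ = sin φ₁ sin φ₂ + cos φ₁ cos φ₂ cos Δλ,  σ = 0.6315 rad → d_gc = 4017.1 km
Rhumb line: Δψ = -0.2605, q = Δφ/Δψ = 0.5428, d_rh = R√(Δφ²+q²Δλ²) = 4195.0 km
Excess = 4195.0 − 4017.1 = 177.9 ≈ 178 km

178 km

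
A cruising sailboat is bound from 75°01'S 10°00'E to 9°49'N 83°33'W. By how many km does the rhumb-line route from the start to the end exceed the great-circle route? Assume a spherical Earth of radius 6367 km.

Great circle: cos σ = sin φ₁ sin φ₂ + cos φ₁ cos φ₂ cos Δλ,  σ = 1.7523 rad → d_gc = 11156.7 km
Rhumb line: Δψ = +2.2009, q = Δφ/Δψ = 0.6727, d_rh = R√(Δφ²+q²Δλ²) = 11738.0 km
Excess = 11738.0 − 11156.7 = 581.3 ≈ 581 km

581 km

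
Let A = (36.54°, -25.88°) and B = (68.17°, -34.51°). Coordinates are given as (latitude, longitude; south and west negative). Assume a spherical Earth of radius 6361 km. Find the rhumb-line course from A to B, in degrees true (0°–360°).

351.1°

Δψ = ln[tan(π/4+φ₂/2)/tan(π/4+φ₁/2)] = +0.9599
Δλ = -0.1506 rad (taken the short way round)
course = atan2(Δλ, Δψ) = 351.08°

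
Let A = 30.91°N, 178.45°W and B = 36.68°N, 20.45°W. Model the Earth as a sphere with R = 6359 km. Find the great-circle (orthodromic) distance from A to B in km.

cos σ = sin φ₁ sin φ₂ + cos φ₁ cos φ₂ cos Δλ
      = sin(30.91°)sin(36.68°) + cos(30.91°)cos(36.68°)cos(158.00°) = -0.3311
σ = 109.337° → d = Rσ = 6359·1.90830 = 12135 km

12135 km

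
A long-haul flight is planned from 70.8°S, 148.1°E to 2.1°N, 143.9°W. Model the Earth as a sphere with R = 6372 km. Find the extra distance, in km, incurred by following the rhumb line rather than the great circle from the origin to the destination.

244 km

Great circle: cos σ = sin φ₁ sin φ₂ + cos φ₁ cos φ₂ cos Δλ,  σ = 1.4822 rad → d_gc = 9444.41 km
Rhumb line: Δψ = +1.8137, q = Δφ/Δψ = 0.7015, d_rh = R√(Δφ²+q²Δλ²) = 9688.89 km
Excess = 9688.89 − 9444.41 = 244.48 ≈ 244 km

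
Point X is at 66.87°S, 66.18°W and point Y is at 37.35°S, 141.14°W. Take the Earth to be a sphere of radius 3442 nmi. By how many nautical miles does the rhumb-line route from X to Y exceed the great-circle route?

149 nmi

Great circle: cos σ = sin φ₁ sin φ₂ + cos φ₁ cos φ₂ cos Δλ,  σ = 0.8777 rad → d_gc = 3020.9 nmi
Rhumb line: Δψ = +0.8829, q = Δφ/Δψ = 0.5836, d_rh = R√(Δφ²+q²Δλ²) = 3170.3 nmi
Excess = 3170.3 − 3020.9 = 149.4 ≈ 149 nmi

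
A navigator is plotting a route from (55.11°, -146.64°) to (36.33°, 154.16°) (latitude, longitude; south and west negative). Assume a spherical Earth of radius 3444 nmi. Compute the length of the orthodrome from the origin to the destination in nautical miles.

2632 nmi

cos σ = sin φ₁ sin φ₂ + cos φ₁ cos φ₂ cos Δλ
      = sin(55.11°)sin(36.33°) + cos(55.11°)cos(36.33°)cos(-59.20°) = 0.7219
σ = 43.788° → d = Rσ = 3444·0.76425 = 2632 nmi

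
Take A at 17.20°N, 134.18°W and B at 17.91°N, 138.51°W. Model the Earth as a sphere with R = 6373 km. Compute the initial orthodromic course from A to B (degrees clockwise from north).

280.4°

θ = atan2( sin Δλ·cos φ₂ ,  cos φ₁ sin φ₂ − sin φ₁ cos φ₂ cos Δλ )
  = atan2(-0.0718, +0.0132) = 280.41°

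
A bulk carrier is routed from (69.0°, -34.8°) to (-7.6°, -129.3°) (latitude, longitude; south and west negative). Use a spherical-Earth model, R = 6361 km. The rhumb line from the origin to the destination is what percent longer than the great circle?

Great circle: σ = 1.7227 rad → d_gc = Rσ = 10958.2 km
Rhumb: Δφ = -1.3369, Δλ = -1.6493, Δψ = -1.8186, q = Δφ/Δψ = 0.7351 → d_rh = R√(Δφ²+q²Δλ²) = 11480.7 km
Excess = (11480.7 − 10958.2) / 10958.2 = 522.5 / 10958.2 = 4.77% ≈ 4.8%

4.8%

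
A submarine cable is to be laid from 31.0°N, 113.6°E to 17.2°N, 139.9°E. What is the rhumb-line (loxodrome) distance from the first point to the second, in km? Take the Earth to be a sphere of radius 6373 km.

Δψ = ln[tan(π/4+φ₂/2)/tan(π/4+φ₁/2)] = -0.2648;  Δφ = -0.2409 rad,  Δλ = +0.4590 rad
q = Δφ/Δψ = 0.9097
d = R·√(Δφ² + q²Δλ²) = 6373·0.48207 = 3072 km

3072 km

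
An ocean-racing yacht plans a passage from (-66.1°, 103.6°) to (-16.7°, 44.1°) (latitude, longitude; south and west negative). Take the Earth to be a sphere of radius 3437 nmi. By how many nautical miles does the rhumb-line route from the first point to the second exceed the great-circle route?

86 nmi

Great circle: cos σ = sin φ₁ sin φ₂ + cos φ₁ cos φ₂ cos Δλ,  σ = 1.0932 rad → d_gc = 3757.2 nmi
Rhumb line: Δψ = +1.2572, q = Δφ/Δψ = 0.6858, d_rh = R√(Δφ²+q²Δλ²) = 3843.6 nmi
Excess = 3843.6 − 3757.2 = 86.4 ≈ 86 nmi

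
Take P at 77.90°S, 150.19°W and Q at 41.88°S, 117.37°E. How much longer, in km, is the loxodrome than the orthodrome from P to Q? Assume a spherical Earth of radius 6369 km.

487 km

Great circle: cos σ = sin φ₁ sin φ₂ + cos φ₁ cos φ₂ cos Δλ,  σ = 0.8683 rad → d_gc = 5530.4 km
Rhumb line: Δψ = +1.4381, q = Δφ/Δψ = 0.4372, d_rh = R√(Δφ²+q²Δλ²) = 6017.5 km
Excess = 6017.5 − 5530.4 = 487.1 ≈ 487 km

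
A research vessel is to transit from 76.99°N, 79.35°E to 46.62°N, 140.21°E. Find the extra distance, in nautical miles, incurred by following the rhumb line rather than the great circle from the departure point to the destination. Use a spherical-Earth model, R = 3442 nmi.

Great circle: cos σ = sin φ₁ sin φ₂ + cos φ₁ cos φ₂ cos Δλ,  σ = 0.6706 rad → d_gc = 2308.20 nmi
Rhumb line: Δψ = -1.2494, q = Δφ/Δψ = 0.4242, d_rh = R√(Δφ²+q²Δλ²) = 2394.69 nmi
Excess = 2394.69 − 2308.20 = 86.49 ≈ 86 nmi

86 nmi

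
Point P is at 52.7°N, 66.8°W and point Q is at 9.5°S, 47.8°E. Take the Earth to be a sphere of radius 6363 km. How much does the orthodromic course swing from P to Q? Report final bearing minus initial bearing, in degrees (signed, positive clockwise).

+67.6°

Initial bearing θ₁ = atan2(sin Δλ cos φ₂, cos φ₁ sin φ₂ − sin φ₁ cos φ₂ cos Δλ) = 75.82°
Final bearing θ₂ = (initial bearing from the destination back to the start) + 180° = 143.44°
Δθ = θ₂ − θ₁ = +67.6°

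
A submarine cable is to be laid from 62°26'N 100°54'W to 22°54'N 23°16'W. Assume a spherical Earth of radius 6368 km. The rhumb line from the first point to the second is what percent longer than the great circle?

Great circle: σ = 1.1194 rad → d_gc = Rσ = 7128.2 km
Rhumb: Δφ = -0.6900, Δλ = +1.3550, Δψ = -0.9944, q = Δφ/Δψ = 0.6938 → d_rh = R√(Δφ²+q²Δλ²) = 7426.1 km
Excess = (7426.1 − 7128.2) / 7128.2 = 297.9 / 7128.2 = 4.18% ≈ 4.2%

4.2%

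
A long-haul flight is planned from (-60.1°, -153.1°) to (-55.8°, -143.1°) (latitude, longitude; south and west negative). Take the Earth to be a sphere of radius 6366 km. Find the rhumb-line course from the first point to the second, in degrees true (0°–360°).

50.9°

Meridional parts: M(φ₁)=-1.3205, M(φ₂)=-1.1788 → ΔM = +0.1416;  Δλ = +0.1745 rad
tan C = Δλ / ΔM = +1.2323 → C = 50.94°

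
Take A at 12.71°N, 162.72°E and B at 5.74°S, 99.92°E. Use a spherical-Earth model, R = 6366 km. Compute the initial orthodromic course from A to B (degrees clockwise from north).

257.4°

θ = atan2( sin Δλ·cos φ₂ ,  cos φ₁ sin φ₂ − sin φ₁ cos φ₂ cos Δλ )
  = atan2(-0.8850, -0.1976) = 257.41°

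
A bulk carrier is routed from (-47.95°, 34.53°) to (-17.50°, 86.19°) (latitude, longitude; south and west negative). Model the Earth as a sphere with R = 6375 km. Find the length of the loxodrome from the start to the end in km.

Δψ = ln[tan(π/4+φ₂/2)/tan(π/4+φ₁/2)] = +0.6459;  Δφ = +0.5315 rad,  Δλ = +0.9016 rad
q = Δφ/Δψ = 0.8229
d = R·√(Δφ² + q²Δλ²) = 6375·0.91262 = 5818 km

5818 km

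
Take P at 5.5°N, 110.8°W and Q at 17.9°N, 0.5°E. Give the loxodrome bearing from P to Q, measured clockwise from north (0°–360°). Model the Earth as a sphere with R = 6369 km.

83.5°

Meridional parts: M(φ₁)=+0.0961, M(φ₂)=+0.3176 → ΔM = +0.2215;  Δλ = +1.9426 rad
tan C = Δλ / ΔM = +8.7707 → C = 83.50°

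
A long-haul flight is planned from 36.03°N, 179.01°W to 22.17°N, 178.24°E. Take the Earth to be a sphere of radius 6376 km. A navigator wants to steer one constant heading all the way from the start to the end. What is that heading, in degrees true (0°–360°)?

189.8°

Δψ = ln[tan(π/4+φ₂/2)/tan(π/4+φ₁/2)] = -0.2779
Δλ = -0.0480 rad (taken the short way round)
course = atan2(Δλ, Δψ) = 189.80°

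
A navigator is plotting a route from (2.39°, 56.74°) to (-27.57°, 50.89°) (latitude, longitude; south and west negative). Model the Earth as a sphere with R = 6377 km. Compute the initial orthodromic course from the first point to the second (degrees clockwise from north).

190.3°

θ = atan2( sin Δλ·cos φ₂ ,  cos φ₁ sin φ₂ − sin φ₁ cos φ₂ cos Δλ )
  = atan2(-0.0904, -0.4992) = 190.26°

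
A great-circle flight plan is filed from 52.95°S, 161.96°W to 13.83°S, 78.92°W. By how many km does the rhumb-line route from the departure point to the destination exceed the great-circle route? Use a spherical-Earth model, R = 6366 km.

Great circle: cos σ = sin φ₁ sin φ₂ + cos φ₁ cos φ₂ cos Δλ,  σ = 1.3060 rad → d_gc = 8314.2 km
Rhumb line: Δψ = +0.8496, q = Δφ/Δψ = 0.8036, d_rh = R√(Δφ²+q²Δλ²) = 8594.6 km
Excess = 8594.6 − 8314.2 = 280.4 ≈ 280 km

280 km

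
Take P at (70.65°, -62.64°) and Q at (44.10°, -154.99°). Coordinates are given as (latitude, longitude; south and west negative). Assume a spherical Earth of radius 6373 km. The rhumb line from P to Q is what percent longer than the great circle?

Great circle: σ = 0.8674 rad → d_gc = Rσ = 5527.7 km
Rhumb: Δφ = -0.4634, Δλ = -1.6118, Δψ = -0.9098, q = Δφ/Δψ = 0.5093 → d_rh = R√(Δφ²+q²Δλ²) = 6007.9 km
Excess = (6007.9 − 5527.7) / 5527.7 = 480.2 / 5527.7 = 8.69% ≈ 8.7%

8.7%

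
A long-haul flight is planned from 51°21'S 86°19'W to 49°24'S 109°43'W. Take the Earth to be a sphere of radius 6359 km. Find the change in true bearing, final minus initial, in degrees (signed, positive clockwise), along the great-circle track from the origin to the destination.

At departure: θ₁ = atan2(sin Δλ cos φ₂, cos φ₁ sin φ₂ − sin φ₁ cos φ₂ cos Δλ) = 268.28°
At arrival: θ₂ = atan2(sin Δλ cos φ₁, −cos φ₂ sin φ₁ + sin φ₂ cos φ₁ cos Δλ) = 286.41°
Δθ = θ₂ − θ₁ = +18.1°

+18.1°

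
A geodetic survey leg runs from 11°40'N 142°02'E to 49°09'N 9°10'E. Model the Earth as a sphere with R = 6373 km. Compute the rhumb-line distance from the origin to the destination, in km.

Rhumb course C = atan2(Δλ, Δψ) with Δψ = ln[tan(π/4+φ₂/2)/tan(π/4+φ₁/2)] = +0.7828, Δλ = -2.3190 → C = 288.65°
d = R·|Δφ| / |cos C| = 6373·0.65421 / 0.31982 = 13036 km

13036 km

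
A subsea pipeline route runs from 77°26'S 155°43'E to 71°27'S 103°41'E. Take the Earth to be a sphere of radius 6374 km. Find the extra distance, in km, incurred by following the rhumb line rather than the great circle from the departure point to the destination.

53 km

Great circle: cos σ = sin φ₁ sin φ₂ + cos φ₁ cos φ₂ cos Δλ,  σ = 0.2540 rad → d_gc = 1618.9 km
Rhumb line: Δψ = +0.3942, q = Δφ/Δψ = 0.2649, d_rh = R√(Δφ²+q²Δλ²) = 1671.7 km
Excess = 1671.7 − 1618.9 = 52.8 ≈ 53 km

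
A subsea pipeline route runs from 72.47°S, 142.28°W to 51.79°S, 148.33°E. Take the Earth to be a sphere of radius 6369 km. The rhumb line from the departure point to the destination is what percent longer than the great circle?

Great circle: σ = 0.6183 rad → d_gc = Rσ = 3938.23 km
Rhumb: Δφ = +0.3609, Δλ = -1.2111, Δψ = +0.8094, q = Δφ/Δψ = 0.4459 → d_rh = R√(Δφ²+q²Δλ²) = 4137.10 km
Excess = (4137.10 − 3938.23) / 3938.23 = 198.87 / 3938.23 = 5.0497% ≈ 5.0%

5.0%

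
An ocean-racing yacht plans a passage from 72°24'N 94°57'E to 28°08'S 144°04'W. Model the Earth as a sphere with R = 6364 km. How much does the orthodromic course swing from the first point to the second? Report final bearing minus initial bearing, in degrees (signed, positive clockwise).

+92.3°

At departure: θ₁ = atan2(sin Δλ cos φ₂, cos φ₁ sin φ₂ − sin φ₁ cos φ₂ cos Δλ) = 69.00°
At arrival: θ₂ = atan2(sin Δλ cos φ₁, −cos φ₂ sin φ₁ + sin φ₂ cos φ₁ cos Δλ) = 161.33°
Δθ = θ₂ − θ₁ = +92.3°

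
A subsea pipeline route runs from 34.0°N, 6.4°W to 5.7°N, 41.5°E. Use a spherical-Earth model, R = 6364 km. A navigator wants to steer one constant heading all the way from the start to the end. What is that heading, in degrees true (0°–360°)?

122.5°

Δψ = ln[tan(π/4+φ₂/2)/tan(π/4+φ₁/2)] = -0.5320
Δλ = +0.8360 rad (taken the short way round)
course = atan2(Δλ, Δψ) = 122.47°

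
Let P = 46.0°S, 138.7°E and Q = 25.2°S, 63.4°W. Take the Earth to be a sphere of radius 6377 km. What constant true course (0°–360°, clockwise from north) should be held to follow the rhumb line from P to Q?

Meridional parts: M(φ₁)=-0.9063, M(φ₂)=-0.4547 → ΔM = +0.4515;  Δλ = +2.7559 rad
tan C = Δλ / ΔM = +6.1032 → C = 80.69°

80.7°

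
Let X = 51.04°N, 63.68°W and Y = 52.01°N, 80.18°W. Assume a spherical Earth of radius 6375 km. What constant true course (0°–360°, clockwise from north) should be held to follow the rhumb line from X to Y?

Meridional parts: M(φ₁)=+1.0392, M(φ₂)=+1.0664 → ΔM = +0.0272;  Δλ = -0.2880 rad
tan C = Δλ / ΔM = -10.5828 → C = 275.40°

275.4°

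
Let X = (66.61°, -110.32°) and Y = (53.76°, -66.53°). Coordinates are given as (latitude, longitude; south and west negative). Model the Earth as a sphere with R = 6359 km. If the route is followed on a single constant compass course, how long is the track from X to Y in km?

2775 km

Rhumb course C = atan2(Δλ, Δψ) with Δψ = ln[tan(π/4+φ₂/2)/tan(π/4+φ₁/2)] = -0.4580, Δλ = +0.7643 → C = 120.93°
d = R·|Δφ| / |cos C| = 6359·0.22427 / 0.51400 = 2775 km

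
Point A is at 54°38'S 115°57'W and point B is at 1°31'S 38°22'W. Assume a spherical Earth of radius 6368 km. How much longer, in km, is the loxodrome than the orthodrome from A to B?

209 km

Great circle: cos σ = sin φ₁ sin φ₂ + cos φ₁ cos φ₂ cos Δλ,  σ = 1.4243 rad → d_gc = 9069.8 km
Rhumb line: Δψ = +1.1167, q = Δφ/Δψ = 0.8302, d_rh = R√(Δφ²+q²Δλ²) = 9279.0 km
Excess = 9279.0 − 9069.8 = 209.2 ≈ 209 km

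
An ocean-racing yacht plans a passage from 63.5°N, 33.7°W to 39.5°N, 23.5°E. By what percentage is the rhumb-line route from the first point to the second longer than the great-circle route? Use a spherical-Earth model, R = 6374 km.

2.7%

Great circle: σ = 0.7140 rad → d_gc = Rσ = 4551.0 km
Rhumb: Δφ = -0.4189, Δλ = +0.9983, Δψ = -0.6946, q = Δφ/Δψ = 0.6030 → d_rh = R√(Δφ²+q²Δλ²) = 4674.8 km
Excess = (4674.8 − 4551.0) / 4551.0 = 123.8 / 4551.0 = 2.72% ≈ 2.7%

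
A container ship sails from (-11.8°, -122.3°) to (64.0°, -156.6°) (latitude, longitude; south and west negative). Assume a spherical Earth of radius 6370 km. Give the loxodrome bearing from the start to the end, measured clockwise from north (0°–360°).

Δψ = ln[tan(π/4+φ₂/2)/tan(π/4+φ₁/2)] = +1.6733
Δλ = -0.5986 rad (taken the short way round)
course = atan2(Δλ, Δψ) = 340.31°

340.3°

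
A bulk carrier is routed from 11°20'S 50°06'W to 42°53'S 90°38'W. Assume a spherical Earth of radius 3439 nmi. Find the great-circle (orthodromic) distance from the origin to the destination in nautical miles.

cos σ = sin φ₁ sin φ₂ + cos φ₁ cos φ₂ cos Δλ
      = sin(-11.33°)sin(-42.88°) + cos(-11.33°)cos(-42.88°)cos(-40.53°) = 0.6798
σ = 47.174° → d = Rσ = 3439·0.82334 = 2831 nmi

2831 nmi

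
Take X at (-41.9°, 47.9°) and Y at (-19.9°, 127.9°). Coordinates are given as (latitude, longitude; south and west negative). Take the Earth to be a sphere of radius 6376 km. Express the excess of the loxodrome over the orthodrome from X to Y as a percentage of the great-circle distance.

Great circle: σ = 1.2145 rad → d_gc = Rσ = 7743.4 km
Rhumb: Δφ = +0.3840, Δλ = +1.3963, Δψ = +0.4523, q = Δφ/Δψ = 0.8489 → d_rh = R√(Δφ²+q²Δλ²) = 7944.4 km
Excess = (7944.4 − 7743.4) / 7743.4 = 201.0 / 7743.4 = 2.60% ≈ 2.6%

2.6%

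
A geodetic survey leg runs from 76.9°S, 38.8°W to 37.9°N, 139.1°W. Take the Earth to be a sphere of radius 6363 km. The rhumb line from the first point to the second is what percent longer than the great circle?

Great circle: σ = 2.2527 rad → d_gc = Rσ = 14334.0 km
Rhumb: Δφ = +2.0036, Δλ = -1.7506, Δψ = +2.8802, q = Δφ/Δψ = 0.6957 → d_rh = R√(Δφ²+q²Δλ²) = 14919.3 km
Excess = (14919.3 − 14334.0) / 14334.0 = 585.3 / 14334.0 = 4.08% ≈ 4.1%

4.1%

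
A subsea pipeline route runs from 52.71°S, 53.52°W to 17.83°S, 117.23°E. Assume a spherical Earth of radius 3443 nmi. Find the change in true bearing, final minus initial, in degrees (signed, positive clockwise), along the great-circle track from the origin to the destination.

Initial bearing θ₁ = atan2(sin Δλ cos φ₂, cos φ₁ sin φ₂ − sin φ₁ cos φ₂ cos Δλ) = 170.69°
Final bearing θ₂ = (initial bearing from the destination back to the start) + 180° = 5.91°
Δθ = θ₂ − θ₁ = -164.8°

-164.8°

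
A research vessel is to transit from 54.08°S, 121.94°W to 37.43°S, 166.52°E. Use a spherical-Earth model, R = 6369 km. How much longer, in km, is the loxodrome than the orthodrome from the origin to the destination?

Great circle: cos σ = sin φ₁ sin φ₂ + cos φ₁ cos φ₂ cos Δλ,  σ = 0.8767 rad → d_gc = 5583.4 km
Rhumb line: Δψ = +0.4211, q = Δφ/Δψ = 0.6900, d_rh = R√(Δφ²+q²Δλ²) = 5791.0 km
Excess = 5791.0 − 5583.4 = 207.6 ≈ 208 km

208 km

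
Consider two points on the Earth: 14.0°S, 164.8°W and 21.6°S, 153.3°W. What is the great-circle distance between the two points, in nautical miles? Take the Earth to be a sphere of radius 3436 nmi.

Haversine: a = sin²(Δφ/2)+cos φ₁ cos φ₂ sin²(Δλ/2) = 0.01345;  σ = 2·atan2(√a,√(1−a))
σ = 13.319° → d = Rσ = 3436·0.23245 = 799 nmi

799 nmi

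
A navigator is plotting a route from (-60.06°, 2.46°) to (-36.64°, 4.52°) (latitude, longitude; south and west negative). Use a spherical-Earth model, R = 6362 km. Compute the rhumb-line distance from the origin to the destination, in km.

2605 km

Δψ = ln[tan(π/4+φ₂/2)/tan(π/4+φ₁/2)] = +0.6309;  Δφ = +0.4088 rad,  Δλ = +0.0360 rad
q = Δφ/Δψ = 0.6479
d = R·√(Δφ² + q²Δλ²) = 6362·0.40942 = 2605 km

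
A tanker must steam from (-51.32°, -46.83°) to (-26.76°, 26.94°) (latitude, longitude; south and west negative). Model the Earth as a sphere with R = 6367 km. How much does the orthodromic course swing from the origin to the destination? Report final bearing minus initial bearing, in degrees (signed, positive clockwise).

-51.6°

Initial bearing θ₁ = atan2(sin Δλ cos φ₂, cos φ₁ sin φ₂ − sin φ₁ cos φ₂ cos Δλ) = 95.77°
Final bearing θ₂ = (initial bearing from the destination back to the start) + 180° = 44.14°
Δθ = θ₂ − θ₁ = -51.6°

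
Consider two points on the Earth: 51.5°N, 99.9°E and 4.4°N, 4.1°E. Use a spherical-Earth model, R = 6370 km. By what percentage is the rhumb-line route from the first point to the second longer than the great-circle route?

Great circle: σ = 1.5735 rad → d_gc = Rσ = 10023.1 km
Rhumb: Δφ = -0.8221, Δλ = -1.6720, Δψ = -0.9752, q = Δφ/Δψ = 0.8430 → d_rh = R√(Δφ²+q²Δλ²) = 10393.7 km
Excess = (10393.7 − 10023.1) / 10023.1 = 370.6 / 10023.1 = 3.70% ≈ 3.7%

3.7%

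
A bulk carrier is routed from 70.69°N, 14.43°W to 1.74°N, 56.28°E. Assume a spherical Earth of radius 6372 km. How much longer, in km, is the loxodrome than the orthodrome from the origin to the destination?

Great circle: cos σ = sin φ₁ sin φ₂ + cos φ₁ cos φ₂ cos Δλ,  σ = 1.4325 rad → d_gc = 9127.96 km
Rhumb line: Δψ = -1.7408, q = Δφ/Δψ = 0.6913, d_rh = R√(Δφ²+q²Δλ²) = 9399.49 km
Excess = 9399.49 − 9127.96 = 271.53 ≈ 272 km

272 km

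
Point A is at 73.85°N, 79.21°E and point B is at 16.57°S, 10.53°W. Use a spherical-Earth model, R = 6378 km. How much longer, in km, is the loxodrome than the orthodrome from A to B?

Great circle: cos σ = sin φ₁ sin φ₂ + cos φ₁ cos φ₂ cos Δλ,  σ = 1.8470 rad → d_gc = 11780.28 km
Rhumb line: Δψ = -2.2461, q = Δφ/Δψ = 0.7026, d_rh = R√(Δφ²+q²Δλ²) = 12270.79 km
Excess = 12270.79 − 11780.28 = 490.51 ≈ 491 km

491 km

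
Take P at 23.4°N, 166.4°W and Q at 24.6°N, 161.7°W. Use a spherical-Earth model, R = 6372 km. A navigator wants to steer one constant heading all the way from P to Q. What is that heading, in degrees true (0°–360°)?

74.4°

Δψ = ln[tan(π/4+φ₂/2)/tan(π/4+φ₁/2)] = +0.0229
Δλ = +0.0820 rad (taken the short way round)
course = atan2(Δλ, Δψ) = 74.38°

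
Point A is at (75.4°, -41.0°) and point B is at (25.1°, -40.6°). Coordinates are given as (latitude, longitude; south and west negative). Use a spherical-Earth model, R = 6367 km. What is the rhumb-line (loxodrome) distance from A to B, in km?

5590 km

Rhumb course C = atan2(Δλ, Δψ) with Δψ = ln[tan(π/4+φ₂/2)/tan(π/4+φ₁/2)] = -1.6021, Δλ = +0.0070 → C = 179.75°
d = R·|Δφ| / |cos C| = 6367·0.87790 / 0.99999 = 5590 km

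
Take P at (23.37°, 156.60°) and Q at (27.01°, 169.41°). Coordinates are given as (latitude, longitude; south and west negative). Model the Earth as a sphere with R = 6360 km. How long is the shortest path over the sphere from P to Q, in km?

1348 km

Haversine: a = sin²(Δφ/2)+cos φ₁ cos φ₂ sin²(Δλ/2) = 0.01119;  σ = 2·atan2(√a,√(1−a))
σ = 12.143° → d = Rσ = 6360·0.21193 = 1348 km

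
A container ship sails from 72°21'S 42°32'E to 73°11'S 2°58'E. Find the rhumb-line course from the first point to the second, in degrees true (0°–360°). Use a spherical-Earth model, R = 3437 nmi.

265.9°

Δψ = ln[tan(π/4+φ₂/2)/tan(π/4+φ₁/2)] = -0.0491
Δλ = -0.6906 rad (taken the short way round)
course = atan2(Δλ, Δψ) = 265.93°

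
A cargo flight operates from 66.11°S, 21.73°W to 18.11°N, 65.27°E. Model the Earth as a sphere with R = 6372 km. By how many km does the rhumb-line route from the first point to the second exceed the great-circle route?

341 km

Great circle: cos σ = sin φ₁ sin φ₂ + cos φ₁ cos φ₂ cos Δλ,  σ = 1.8380 rad → d_gc = 11711.9 km
Rhumb line: Δψ = +1.8748, q = Δφ/Δψ = 0.7841, d_rh = R√(Δφ²+q²Δλ²) = 12053.1 km
Excess = 12053.1 − 11711.9 = 341.2 ≈ 341 km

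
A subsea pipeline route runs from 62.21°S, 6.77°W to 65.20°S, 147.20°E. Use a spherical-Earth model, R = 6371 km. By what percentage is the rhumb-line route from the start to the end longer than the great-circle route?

Great circle: σ = 0.8926 rad → d_gc = Rσ = 5687.07 km
Rhumb: Δφ = -0.0522, Δλ = +2.6873, Δψ = -0.1179, q = Δφ/Δψ = 0.4425 → d_rh = R√(Δφ²+q²Δλ²) = 7583.72 km
Excess = (7583.72 − 5687.07) / 5687.07 = 1896.65 / 5687.07 = 33.3502% ≈ 33.4%

33.4%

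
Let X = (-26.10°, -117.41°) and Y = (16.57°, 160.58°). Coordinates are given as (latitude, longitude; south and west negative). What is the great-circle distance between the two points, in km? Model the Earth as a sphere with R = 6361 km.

Haversine: a = sin²(Δφ/2)+cos φ₁ cos φ₂ sin²(Δλ/2) = 0.50291;  σ = 2·atan2(√a,√(1−a))
σ = 90.334° → d = Rσ = 6361·1.57662 = 10029 km

10029 km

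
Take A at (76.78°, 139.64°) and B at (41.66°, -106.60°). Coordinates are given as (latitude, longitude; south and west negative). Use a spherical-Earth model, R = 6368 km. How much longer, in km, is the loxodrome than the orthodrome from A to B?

852 km

Great circle: cos σ = sin φ₁ sin φ₂ + cos φ₁ cos φ₂ cos Δλ,  σ = 0.9542 rad → d_gc = 6076.4 km
Rhumb line: Δψ = -1.3540, q = Δφ/Δψ = 0.4527, d_rh = R√(Δφ²+q²Δλ²) = 6928.1 km
Excess = 6928.1 − 6076.4 = 851.7 ≈ 852 km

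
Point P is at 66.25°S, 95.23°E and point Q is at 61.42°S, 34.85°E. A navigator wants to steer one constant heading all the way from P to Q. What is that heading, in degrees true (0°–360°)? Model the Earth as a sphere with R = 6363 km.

Meridional parts: M(φ₁)=-1.5593, M(φ₂)=-1.3676 → ΔM = +0.1917;  Δλ = -1.0538 rad
tan C = Δλ / ΔM = -5.4972 → C = 280.31°

280.3°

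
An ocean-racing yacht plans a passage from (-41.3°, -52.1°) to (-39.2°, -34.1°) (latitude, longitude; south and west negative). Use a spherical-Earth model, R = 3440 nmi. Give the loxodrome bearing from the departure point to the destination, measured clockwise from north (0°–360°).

Δψ = ln[tan(π/4+φ₂/2)/tan(π/4+φ₁/2)] = +0.0480
Δλ = +0.3142 rad (taken the short way round)
course = atan2(Δλ, Δψ) = 81.31°

81.3°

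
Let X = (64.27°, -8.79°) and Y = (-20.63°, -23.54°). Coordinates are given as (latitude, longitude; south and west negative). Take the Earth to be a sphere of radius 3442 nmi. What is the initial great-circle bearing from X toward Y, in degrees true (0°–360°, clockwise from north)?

θ = atan2( sin Δλ·cos φ₂ ,  cos φ₁ sin φ₂ − sin φ₁ cos φ₂ cos Δλ )
  = atan2(-0.2383, -0.9683) = 193.83°

193.8°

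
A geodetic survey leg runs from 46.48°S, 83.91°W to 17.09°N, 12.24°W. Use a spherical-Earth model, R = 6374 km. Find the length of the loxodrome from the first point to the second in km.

10124 km

Δψ = ln[tan(π/4+φ₂/2)/tan(π/4+φ₁/2)] = +1.2212;  Δφ = +1.1095 rad,  Δλ = +1.2509 rad
q = Δφ/Δψ = 0.9085
d = R·√(Δφ² + q²Δλ²) = 6374·1.58827 = 10124 km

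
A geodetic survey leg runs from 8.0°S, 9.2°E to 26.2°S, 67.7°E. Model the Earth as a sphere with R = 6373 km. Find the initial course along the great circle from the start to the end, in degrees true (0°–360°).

N = sin Δλ·cos φ₂ = +0.7650;  D = cos φ₁ sin φ₂ − sin φ₁ cos φ₂ cos Δλ = -0.3720
initial course = atan2(N, D) = 115.93°

115.9°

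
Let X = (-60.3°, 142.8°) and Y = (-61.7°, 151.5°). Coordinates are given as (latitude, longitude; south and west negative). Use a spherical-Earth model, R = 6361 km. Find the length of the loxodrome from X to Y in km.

Δψ = ln[tan(π/4+φ₂/2)/tan(π/4+φ₁/2)] = -0.0504;  Δφ = -0.0244 rad,  Δλ = +0.1518 rad
q = Δφ/Δψ = 0.4847
d = R·√(Δφ² + q²Δλ²) = 6361·0.07755 = 493 km

493 km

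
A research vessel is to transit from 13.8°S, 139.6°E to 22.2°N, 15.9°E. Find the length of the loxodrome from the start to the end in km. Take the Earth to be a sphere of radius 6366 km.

Rhumb course C = atan2(Δλ, Δψ) with Δψ = ln[tan(π/4+φ₂/2)/tan(π/4+φ₁/2)] = +0.6408, Δλ = -2.1590 → C = 286.53°
d = R·|Δφ| / |cos C| = 6366·0.62832 / 0.28452 = 14058 km

14058 km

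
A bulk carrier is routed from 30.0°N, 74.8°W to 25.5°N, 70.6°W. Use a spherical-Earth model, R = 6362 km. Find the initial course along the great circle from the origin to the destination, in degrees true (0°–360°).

139.4°

N = sin Δλ·cos φ₂ = +0.0661;  D = cos φ₁ sin φ₂ − sin φ₁ cos φ₂ cos Δλ = -0.0772
initial course = atan2(N, D) = 139.44°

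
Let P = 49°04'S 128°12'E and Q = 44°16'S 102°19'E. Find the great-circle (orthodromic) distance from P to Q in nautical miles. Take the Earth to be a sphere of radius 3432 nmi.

Haversine: a = sin²(Δφ/2)+cos φ₁ cos φ₂ sin²(Δλ/2) = 0.02529;  σ = 2·atan2(√a,√(1−a))
σ = 18.300° → d = Rσ = 3432·0.31939 = 1096 nmi

1096 nmi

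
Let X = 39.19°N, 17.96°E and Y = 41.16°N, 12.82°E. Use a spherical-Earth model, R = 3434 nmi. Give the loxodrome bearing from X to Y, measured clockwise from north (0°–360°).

296.6°

Meridional parts: M(φ₁)=+0.7446, M(φ₂)=+0.7896 → ΔM = +0.0450;  Δλ = -0.0897 rad
tan C = Δλ / ΔM = -1.9933 → C = 296.64°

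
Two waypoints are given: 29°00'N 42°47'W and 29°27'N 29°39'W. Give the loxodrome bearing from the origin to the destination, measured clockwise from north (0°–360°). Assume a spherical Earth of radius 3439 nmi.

87.8°

Meridional parts: M(φ₁)=+0.5293, M(φ₂)=+0.5383 → ΔM = +0.0090;  Δλ = +0.2292 rad
tan C = Δλ / ΔM = +25.4701 → C = 87.75°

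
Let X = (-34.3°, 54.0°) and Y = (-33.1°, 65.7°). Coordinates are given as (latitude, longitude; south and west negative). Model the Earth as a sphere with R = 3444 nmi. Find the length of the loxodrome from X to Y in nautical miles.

590 nmi

Rhumb course C = atan2(Δλ, Δψ) with Δψ = ln[tan(π/4+φ₂/2)/tan(π/4+φ₁/2)] = +0.0252, Δλ = +0.2042 → C = 82.97°
d = R·|Δφ| / |cos C| = 3444·0.02094 / 0.12236 = 590 nmi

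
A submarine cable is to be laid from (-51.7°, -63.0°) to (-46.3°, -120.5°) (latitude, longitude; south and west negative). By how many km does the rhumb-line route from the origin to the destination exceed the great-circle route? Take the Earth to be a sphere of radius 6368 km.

105 km

Great circle: cos σ = sin φ₁ sin φ₂ + cos φ₁ cos φ₂ cos Δλ,  σ = 0.6478 rad → d_gc = 4124.9 km
Rhumb line: Δψ = +0.1439, q = Δφ/Δψ = 0.6552, d_rh = R√(Δφ²+q²Δλ²) = 4229.8 km
Excess = 4229.8 − 4124.9 = 104.9 ≈ 105 km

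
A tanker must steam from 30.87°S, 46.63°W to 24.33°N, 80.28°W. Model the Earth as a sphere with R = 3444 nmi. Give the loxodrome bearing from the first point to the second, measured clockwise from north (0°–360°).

Meridional parts: M(φ₁)=-0.5669, M(φ₂)=+0.4380 → ΔM = +1.0049;  Δλ = -0.5873 rad
tan C = Δλ / ΔM = -0.5844 → C = 329.70°

329.7°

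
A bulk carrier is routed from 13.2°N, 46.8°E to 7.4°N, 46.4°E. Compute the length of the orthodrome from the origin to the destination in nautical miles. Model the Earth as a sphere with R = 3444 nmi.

349 nmi

cos σ = sin φ₁ sin φ₂ + cos φ₁ cos φ₂ cos Δλ
      = sin(13.20°)sin(7.40°) + cos(13.20°)cos(7.40°)cos(-0.40°) = 0.9949
σ = 5.813° → d = Rσ = 3444·0.10146 = 349 nmi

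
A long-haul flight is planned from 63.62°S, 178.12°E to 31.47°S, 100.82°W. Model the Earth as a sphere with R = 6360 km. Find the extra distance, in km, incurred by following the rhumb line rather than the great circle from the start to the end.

340 km

Great circle: cos σ = sin φ₁ sin φ₂ + cos φ₁ cos φ₂ cos Δλ,  σ = 1.0162 rad → d_gc = 6463.2 km
Rhumb line: Δψ = +0.8717, q = Δφ/Δψ = 0.6437, d_rh = R√(Δφ²+q²Δλ²) = 6803.1 km
Excess = 6803.1 − 6463.2 = 339.9 ≈ 340 km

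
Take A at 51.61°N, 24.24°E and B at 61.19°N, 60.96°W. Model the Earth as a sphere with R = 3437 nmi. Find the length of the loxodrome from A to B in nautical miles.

Rhumb course C = atan2(Δλ, Δψ) with Δψ = ln[tan(π/4+φ₂/2)/tan(π/4+φ₁/2)] = +0.3041, Δλ = -1.4870 → C = 281.56°
d = R·|Δφ| / |cos C| = 3437·0.16720 / 0.20036 = 2868 nmi

2868 nmi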